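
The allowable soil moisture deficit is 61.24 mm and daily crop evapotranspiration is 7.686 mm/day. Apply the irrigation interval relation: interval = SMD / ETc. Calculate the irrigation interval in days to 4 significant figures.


interval = 61.24 / 7.686 = 7.968 days
Therefore the irrigation interval = 7.968 days.


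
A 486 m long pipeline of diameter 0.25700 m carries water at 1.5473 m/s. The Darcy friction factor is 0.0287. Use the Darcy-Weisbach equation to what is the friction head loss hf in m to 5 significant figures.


Approach: apply the Darcy-Weisbach equation, hf = f*(L/D)*(v^2/(2g)).
hf = 0.0287 * (486/0.25700) * (1.5473^2 / (2*9.81))
hf = 6.6227 m
Therefore the friction head loss hf = 6.6227 m.


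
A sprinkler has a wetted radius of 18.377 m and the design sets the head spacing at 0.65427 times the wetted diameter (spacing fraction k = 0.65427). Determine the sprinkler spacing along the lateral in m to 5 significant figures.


Approach: apply the sprinkler spacing rule (spacing as a fraction of wetted diameter), S = k*(2*R).
S = 0.65427 * (2 * 18.377) = 24.047 m
Therefore the sprinkler spacing along the lateral = 24.047 m.


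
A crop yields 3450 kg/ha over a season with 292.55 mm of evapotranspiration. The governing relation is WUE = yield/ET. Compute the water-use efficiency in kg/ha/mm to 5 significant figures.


WUE = 3450 / 292.55 = 11.793 kg/ha/mm
Therefore the water-use efficiency = 11.793 kg/ha/mm.


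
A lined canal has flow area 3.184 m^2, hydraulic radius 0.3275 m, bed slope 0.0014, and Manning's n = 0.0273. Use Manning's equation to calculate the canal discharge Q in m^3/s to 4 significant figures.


Approach: apply Manning's equation, Q = (1/n)*A*R^(2/3)*S^(1/2).
Q = (1/0.0273) * 3.184 * 0.3275^(2/3) * 0.0014^(1/2) = 2.073 m^3/s
Therefore the canal discharge Q = 2.073 m^3/s.


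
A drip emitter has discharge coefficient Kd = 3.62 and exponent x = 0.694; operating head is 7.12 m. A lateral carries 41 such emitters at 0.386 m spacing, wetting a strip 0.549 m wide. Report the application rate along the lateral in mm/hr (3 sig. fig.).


Approach: apply the emitter equation with a lateral mass balance, q = Kd*h^x; Q = n*q; rate = Q/(n*spacing*width).
Step 1 — single emitter flow (q = Kd*h^x):
  q = 3.62 * 7.12^0.694 = 14.136 L/hr
Step 2 — total lateral flow: Q = 41 * 14.136 = 579.58 L/hr
Step 3 — wetted area: A = 41 * 0.386 * 0.549 = 8.6885 m^2
Step 4 — application rate: Q/A = 579.58/8.6885 = 66.7 mm/hr
Therefore the application rate along the lateral = 66.7 mm/hr.


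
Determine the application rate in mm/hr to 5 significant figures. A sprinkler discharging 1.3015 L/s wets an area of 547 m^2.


Approach: apply the application rate relation, rate = (Q/A)*3600.
rate = (1.3015 / 547) * 3600 = 8.5656 mm/hr
Therefore the application rate = 8.5656 mm/hr.


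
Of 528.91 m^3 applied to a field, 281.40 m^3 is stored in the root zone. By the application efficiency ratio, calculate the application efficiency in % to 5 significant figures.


Approach: apply the application efficiency ratio, Ea = (stored/applied)*100.
Ea = (281.40/528.91)*100 = 53.204 %
Therefore the application efficiency = 53.204 %.


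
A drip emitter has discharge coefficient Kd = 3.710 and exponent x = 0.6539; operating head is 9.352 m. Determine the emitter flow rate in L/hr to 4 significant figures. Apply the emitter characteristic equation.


Approach: apply the emitter characteristic equation, q = Kd * h^x.
q = 3.710 * 9.352^0.6539 = 16.00 L/hr
Therefore the emitter flow rate = 16.00 L/hr.


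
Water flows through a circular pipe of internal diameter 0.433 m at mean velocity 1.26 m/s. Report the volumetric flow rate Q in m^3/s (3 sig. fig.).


Approach: apply the continuity equation for pipe flow, Q = A * v with A = pi*(D/2)^2.
A = pi*(0.433/2)^2 = 0.14725 m^2
Q = 0.14725 * 1.26 = 0.186 m^3/s
Therefore the volumetric flow rate Q = 0.186 m^3/s.


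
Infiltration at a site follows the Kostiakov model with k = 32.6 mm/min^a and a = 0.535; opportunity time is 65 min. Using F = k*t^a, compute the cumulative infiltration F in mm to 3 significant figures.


F = 32.6 * 65^0.535 = 304 mm
Therefore the cumulative infiltration F = 304 mm.


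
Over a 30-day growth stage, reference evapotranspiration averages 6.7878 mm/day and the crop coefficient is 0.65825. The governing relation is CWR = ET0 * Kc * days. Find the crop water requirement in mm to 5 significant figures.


CWR = 6.7878 * 0.65825 * 30 = 134.04 mm
Therefore the crop water requirement = 134.04 mm.


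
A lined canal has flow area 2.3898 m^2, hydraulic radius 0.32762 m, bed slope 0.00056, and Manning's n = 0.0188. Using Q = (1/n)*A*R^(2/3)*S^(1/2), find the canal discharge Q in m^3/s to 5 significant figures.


Q = (1/0.0188) * 2.3898 * 0.32762^(2/3) * 0.00056^(1/2) = 1.4296 m^3/s
Therefore the canal discharge Q = 1.4296 m^3/s.


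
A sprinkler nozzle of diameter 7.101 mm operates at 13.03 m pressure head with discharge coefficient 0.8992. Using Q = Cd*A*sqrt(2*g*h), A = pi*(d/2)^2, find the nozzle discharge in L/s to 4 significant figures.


A = pi*(7.101e-3/2)^2 = 3.96031e-05 m^2
Q = 0.8992 * 3.96031e-05 * sqrt(2*9.81*13.03) * 1000 = 0.5694 L/s
Therefore the nozzle discharge = 0.5694 L/s.


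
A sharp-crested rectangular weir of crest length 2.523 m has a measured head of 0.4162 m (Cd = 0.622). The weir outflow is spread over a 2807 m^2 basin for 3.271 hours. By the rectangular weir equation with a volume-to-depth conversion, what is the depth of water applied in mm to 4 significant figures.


Approach: apply the rectangular weir equation with a volume-to-depth conversion, Q = (2/3)*Cd*L*sqrt(2g)*H^1.5; d = Q*t/A * 1000.
Step 1 — weir discharge:
  Q = (2/3)*0.622*2.523*sqrt(2*9.81)*0.4162^1.5 = 1.24428 m^3/s
Step 2 — volume: V = 1.24428 * 3.271*3600 = 14652.2 m^3
Step 3 — depth: d = V/A * 1000 = 14652.2/2807 * 1000 = 5220 mm
Therefore the depth of water applied = 5220 mm.


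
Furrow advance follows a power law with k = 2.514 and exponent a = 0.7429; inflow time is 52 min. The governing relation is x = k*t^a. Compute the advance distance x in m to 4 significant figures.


x = 2.514 * 52^0.7429 = 47.34 m
Therefore the advance distance x = 47.34 m.


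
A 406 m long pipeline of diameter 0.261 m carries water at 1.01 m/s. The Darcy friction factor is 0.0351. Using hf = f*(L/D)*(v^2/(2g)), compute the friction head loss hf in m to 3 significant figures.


hf = 0.0351 * (406/0.261) * (1.01^2 / (2*9.81))
hf = 2.84 m
Therefore the friction head loss hf = 2.84 m.


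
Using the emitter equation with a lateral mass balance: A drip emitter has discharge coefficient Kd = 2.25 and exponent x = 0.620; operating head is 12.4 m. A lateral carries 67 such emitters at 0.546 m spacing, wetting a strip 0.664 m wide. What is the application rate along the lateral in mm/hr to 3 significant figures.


Approach: apply the emitter equation with a lateral mass balance, q = Kd*h^x; Q = n*q; rate = Q/(n*spacing*width).
Step 1 — single emitter flow (q = Kd*h^x):
  q = 2.25 * 12.4^0.620 = 10.718 L/hr
Step 2 — total lateral flow: Q = 67 * 10.718 = 718.09 L/hr
Step 3 — wetted area: A = 67 * 0.546 * 0.664 = 24.290 m^2
Step 4 — application rate: Q/A = 718.09/24.290 = 29.6 mm/hr
Therefore the application rate along the lateral = 29.6 mm/hr.


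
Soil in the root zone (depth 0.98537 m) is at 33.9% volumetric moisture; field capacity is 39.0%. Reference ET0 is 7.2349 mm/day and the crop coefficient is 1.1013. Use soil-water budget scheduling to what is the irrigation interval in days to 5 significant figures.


Approach: apply soil-water budget scheduling, SMD = (FC-theta)/100*depth*1000; ETc = ET0*Kc; interval = SMD/ETc.
Step 1 — soil moisture deficit:
  SMD = (39.0 - 33.9)/100 * 0.98537 * 1000 = 50.25387 mm
Step 2 — daily crop ET (ETc = ET0*Kc):
  ETc = 7.2349 * 1.1013 = 7.967795 mm/day
Step 3 — irrigation interval (SMD/ETc):
  interval = 50.25387 / 7.967795 = 6.3071 days
Therefore the irrigation interval = 6.3071 days.


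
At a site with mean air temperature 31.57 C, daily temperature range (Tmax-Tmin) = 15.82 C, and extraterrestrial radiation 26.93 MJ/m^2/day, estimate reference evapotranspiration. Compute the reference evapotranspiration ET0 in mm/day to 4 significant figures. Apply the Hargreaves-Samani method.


Approach: apply the Hargreaves-Samani method, ET0 = 0.0023*(Tmean+17.8)*sqrt(Tmax-Tmin)*0.408*Ra.
ET0 = 0.0023*(31.57+17.8)*sqrt(15.82)*0.408*26.93 = 4.962 mm/day
Therefore the reference evapotranspiration ET0 = 4.962 mm/day.


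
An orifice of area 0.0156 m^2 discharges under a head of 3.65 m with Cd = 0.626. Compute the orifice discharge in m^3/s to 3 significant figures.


Approach: apply the orifice equation, Q = Cd*A*sqrt(2*g*h).
Q = 0.626 * 0.0156 * sqrt(2*9.81*3.65) = 0.0826 m^3/s
Therefore the orifice discharge = 0.0826 m^3/s.


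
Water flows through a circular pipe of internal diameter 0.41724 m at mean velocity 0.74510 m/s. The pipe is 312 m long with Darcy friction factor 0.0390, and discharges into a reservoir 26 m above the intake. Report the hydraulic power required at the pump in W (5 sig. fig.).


Approach: apply continuity + Darcy-Weisbach + hydraulic power, Q = A*v; hf = f*(L/D)*(v^2/(2g)); H = static + hf; P = rho*g*Q*H.
Step 1 — flow rate (continuity, Q = A*v):
  A = pi*(0.41724/2)^2 = 0.1367294 m^2
  Q = 0.1367294 * 0.74510 = 0.1018770 m^3/s
Step 2 — friction head loss (Darcy-Weisbach):
  hf = 0.0390 * (312/0.41724) * (0.74510^2 / (2*9.81))
  hf = 0.8252079 m
Step 3 — total head: H = 26 + 0.8252079 = 26.82521 m
Step 4 — hydraulic power (P = rho*g*Q*H):
  P = 1000 * 9.81 * 0.1018770 * 26.82521 = 26809 W
Therefore the hydraulic power required at the pump = 26809 W.


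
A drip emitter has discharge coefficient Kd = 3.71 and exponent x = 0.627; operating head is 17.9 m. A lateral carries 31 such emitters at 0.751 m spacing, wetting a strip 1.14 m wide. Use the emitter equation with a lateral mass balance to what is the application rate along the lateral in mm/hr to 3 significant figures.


Approach: apply the emitter equation with a lateral mass balance, q = Kd*h^x; Q = n*q; rate = Q/(n*spacing*width).
Step 1 — single emitter flow (q = Kd*h^x):
  q = 3.71 * 17.9^0.627 = 22.642 L/hr
Step 2 — total lateral flow: Q = 31 * 22.642 = 701.90 L/hr
Step 3 — wetted area: A = 31 * 0.751 * 1.14 = 26.540 m^2
Step 4 — application rate: Q/A = 701.90/26.540 = 26.4 mm/hr
Therefore the application rate along the lateral = 26.4 mm/hr.


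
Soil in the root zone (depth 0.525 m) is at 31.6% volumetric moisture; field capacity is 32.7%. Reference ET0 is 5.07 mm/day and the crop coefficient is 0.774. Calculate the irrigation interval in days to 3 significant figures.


Approach: apply soil-water budget scheduling, SMD = (FC-theta)/100*depth*1000; ETc = ET0*Kc; interval = SMD/ETc.
Step 1 — soil moisture deficit:
  SMD = (32.7 - 31.6)/100 * 0.525 * 1000 = 5.7750 mm
Step 2 — daily crop ET (ETc = ET0*Kc):
  ETc = 5.07 * 0.774 = 3.9242 mm/day
Step 3 — irrigation interval (SMD/ETc):
  interval = 5.7750 / 3.9242 = 1.47 days
Therefore the irrigation interval = 1.47 days.


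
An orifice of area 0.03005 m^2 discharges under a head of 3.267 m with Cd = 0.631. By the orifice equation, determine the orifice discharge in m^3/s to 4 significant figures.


Approach: apply the orifice equation, Q = Cd*A*sqrt(2*g*h).
Q = 0.631 * 0.03005 * sqrt(2*9.81*3.267) = 0.1518 m^3/s
Therefore the orifice discharge = 0.1518 m^3/s.


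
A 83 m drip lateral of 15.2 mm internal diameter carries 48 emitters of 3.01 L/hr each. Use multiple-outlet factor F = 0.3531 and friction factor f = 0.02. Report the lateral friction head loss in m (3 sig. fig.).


Approach: apply Darcy-Weisbach with the multiple-outlet F-factor, Q = n*q/(3600*1000) m^3/s; v = Q/A; hf = F*f*(L/D)*(v^2/(2g)).
Q = 48*3.01/(3600*1000) = 4.0133e-05 m^3/s
A = pi*(15.2e-3/2)^2 = 1.8146e-04 m^2, so v = Q/A = 0.22117 m/s
hf = 0.3531*0.02*(83/0.0152)*(0.22117^2/(2*9.81)) = 0.0961 m
Therefore the lateral friction head loss = 0.0961 m.


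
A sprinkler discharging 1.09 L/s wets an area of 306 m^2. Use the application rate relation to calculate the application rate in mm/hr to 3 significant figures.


Approach: apply the application rate relation, rate = (Q/A)*3600.
rate = (1.09 / 306) * 3600 = 12.8 mm/hr
Therefore the application rate = 12.8 mm/hr.


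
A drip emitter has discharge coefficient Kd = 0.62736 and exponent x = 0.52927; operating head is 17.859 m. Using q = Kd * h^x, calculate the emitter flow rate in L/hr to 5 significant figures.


q = 0.62736 * 17.859^0.52927 = 2.8846 L/hr
Therefore the emitter flow rate = 2.8846 L/hr.


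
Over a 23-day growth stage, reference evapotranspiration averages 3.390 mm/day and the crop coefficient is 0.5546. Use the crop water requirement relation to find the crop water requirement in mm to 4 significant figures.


Approach: apply the crop water requirement relation, CWR = ET0 * Kc * days.
CWR = 3.390 * 0.5546 * 23 = 43.24 mm
Therefore the crop water requirement = 43.24 mm.


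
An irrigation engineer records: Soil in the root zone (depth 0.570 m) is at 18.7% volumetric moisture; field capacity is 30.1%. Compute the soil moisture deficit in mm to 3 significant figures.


Approach: apply the soil moisture deficit relation, SMD = (FC - theta)/100 * depth * 1000.
SMD = (30.1 - 18.7)/100 * 0.570 * 1000 = 65.0 mm
Therefore the soil moisture deficit = 65.0 mm.


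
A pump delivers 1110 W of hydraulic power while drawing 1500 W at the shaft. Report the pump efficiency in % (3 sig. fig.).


Approach: apply the efficiency ratio, eta = (P_out/P_in)*100.
eta = (1110 / 1500) * 100 = 74.0 %
Therefore the pump efficiency = 74.0 %.


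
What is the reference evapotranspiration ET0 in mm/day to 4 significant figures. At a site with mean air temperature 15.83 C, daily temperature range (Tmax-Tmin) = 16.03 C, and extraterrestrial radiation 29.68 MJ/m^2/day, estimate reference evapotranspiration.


Approach: apply the Hargreaves-Samani method, ET0 = 0.0023*(Tmean+17.8)*sqrt(Tmax-Tmin)*0.408*Ra.
ET0 = 0.0023*(15.83+17.8)*sqrt(16.03)*0.408*29.68 = 3.750 mm/day
Therefore the reference evapotranspiration ET0 = 3.750 mm/day.


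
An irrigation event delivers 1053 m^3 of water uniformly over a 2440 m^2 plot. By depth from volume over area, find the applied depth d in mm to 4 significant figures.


Approach: apply depth from volume over area, d = (V/A)*1000.
d = (1053 / 2440) * 1000 = 431.6 mm
Therefore the applied depth d = 431.6 mm.


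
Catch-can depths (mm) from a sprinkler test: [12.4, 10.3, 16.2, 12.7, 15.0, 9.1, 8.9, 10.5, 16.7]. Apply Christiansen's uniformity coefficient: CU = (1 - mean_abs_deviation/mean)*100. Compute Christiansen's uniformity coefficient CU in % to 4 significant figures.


mean = 12.4222 mm
mean |d_i - mean| = 2.42469 mm
CU = (1 - 2.42469/12.4222)*100 = 80.48 %
Therefore Christiansen's uniformity coefficient CU = 80.48 %.


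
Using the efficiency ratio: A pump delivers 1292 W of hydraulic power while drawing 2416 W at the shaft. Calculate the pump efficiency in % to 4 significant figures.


Approach: apply the efficiency ratio, eta = (P_out/P_in)*100.
eta = (1292 / 2416) * 100 = 53.48 %
Therefore the pump efficiency = 53.48 %.


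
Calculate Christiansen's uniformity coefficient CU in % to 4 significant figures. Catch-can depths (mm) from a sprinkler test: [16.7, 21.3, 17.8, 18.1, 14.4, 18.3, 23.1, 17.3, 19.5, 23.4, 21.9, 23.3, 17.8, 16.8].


Approach: apply Christiansen's uniformity coefficient, CU = (1 - mean_abs_deviation/mean)*100.
mean = 19.2643 mm
mean |d_i - mean| = 2.41633 mm
CU = (1 - 2.41633/19.2643)*100 = 87.46 %
Therefore Christiansen's uniformity coefficient CU = 87.46 %.


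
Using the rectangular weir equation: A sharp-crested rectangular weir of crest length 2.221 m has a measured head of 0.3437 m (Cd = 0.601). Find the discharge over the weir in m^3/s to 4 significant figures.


Approach: apply the rectangular weir equation, Q = (2/3)*Cd*L*sqrt(2g)*H^1.5.
Q = (2/3)*0.601*2.221*sqrt(2*9.81)*0.3437^1.5 = 0.7942 m^3/s
Therefore the discharge over the weir = 0.7942 m^3/s.


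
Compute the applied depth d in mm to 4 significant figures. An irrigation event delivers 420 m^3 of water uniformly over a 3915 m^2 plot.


Approach: apply depth from volume over area, d = (V/A)*1000.
d = (420 / 3915) * 1000 = 107.3 mm
Therefore the applied depth d = 107.3 mm.


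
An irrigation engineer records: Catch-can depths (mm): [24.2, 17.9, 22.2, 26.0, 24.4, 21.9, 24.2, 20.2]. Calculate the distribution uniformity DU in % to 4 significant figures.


Approach: apply the low-quarter distribution uniformity, DU = (mean of lowest quarter of readings / overall mean)*100.
sorted lowest 2 of 8: [17.9, 20.2] -> mean = 19.0500 mm
overall mean = 22.6250 mm
DU = (19.0500/22.6250)*100 = 84.20 %
Therefore the distribution uniformity DU = 84.20 %.


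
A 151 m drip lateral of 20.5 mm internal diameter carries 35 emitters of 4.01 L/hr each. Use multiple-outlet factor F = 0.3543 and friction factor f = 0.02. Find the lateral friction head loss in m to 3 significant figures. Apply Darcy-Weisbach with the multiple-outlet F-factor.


Approach: apply Darcy-Weisbach with the multiple-outlet F-factor, Q = n*q/(3600*1000) m^3/s; v = Q/A; hf = F*f*(L/D)*(v^2/(2g)).
Q = 35*4.01/(3600*1000) = 3.8986e-05 m^3/s
A = pi*(20.5e-3/2)^2 = 3.3006e-04 m^2, so v = Q/A = 0.11812 m/s
hf = 0.3543*0.02*(151/0.0205)*(0.11812^2/(2*9.81)) = 0.0371 m
Therefore the lateral friction head loss = 0.0371 m.


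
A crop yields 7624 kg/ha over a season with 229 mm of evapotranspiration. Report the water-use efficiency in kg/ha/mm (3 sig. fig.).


Approach: apply the water-use efficiency ratio, WUE = yield/ET.
WUE = 7624 / 229 = 33.3 kg/ha/mm
Therefore the water-use efficiency = 33.3 kg/ha/mm.


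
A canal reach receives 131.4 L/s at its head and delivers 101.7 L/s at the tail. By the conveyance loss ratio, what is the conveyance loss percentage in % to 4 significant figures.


Approach: apply the conveyance loss ratio, loss% = ((Q_head - Q_tail)/Q_head)*100.
loss = ((131.4 - 101.7)/131.4)*100 = 22.60 %
Therefore the conveyance loss percentage = 22.60 %.


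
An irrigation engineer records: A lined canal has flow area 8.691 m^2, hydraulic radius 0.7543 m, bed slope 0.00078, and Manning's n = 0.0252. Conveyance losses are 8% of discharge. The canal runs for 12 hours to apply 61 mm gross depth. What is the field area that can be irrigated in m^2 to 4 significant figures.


Approach: apply Manning's equation with a conveyance and depth budget, Q = (1/n)*A*R^(2/3)*S^(1/2); Q_field = Q*(1-loss); Area = Q_field*t/(d/1000).
Step 1 — canal discharge (Manning's equation):
  Q = (1/0.0252) * 8.691 * 0.7543^(2/3) * 0.00078^(1/2) = 7.98140 m^3/s
Step 2 — delivered flow: Q_field = 7.98140*(1 - 8/100) = 7.34289 m^3/s
Step 3 — volume delivered: V = 7.34289 * 12*3600 = 317213 m^3
Step 4 — area served: A = V / (depth/1000) = 317213 / 0.061 = 5200000 m^2
Therefore the field area that can be irrigated = 5200000 m^2.


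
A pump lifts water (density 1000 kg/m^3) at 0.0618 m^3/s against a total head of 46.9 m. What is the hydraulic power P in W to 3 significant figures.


Approach: apply the hydraulic power relation, P = rho*g*Q*H.
P = 1000 * 9.81 * 0.0618 * 46.9 = 28400 W
Therefore the hydraulic power P = 28400 W.


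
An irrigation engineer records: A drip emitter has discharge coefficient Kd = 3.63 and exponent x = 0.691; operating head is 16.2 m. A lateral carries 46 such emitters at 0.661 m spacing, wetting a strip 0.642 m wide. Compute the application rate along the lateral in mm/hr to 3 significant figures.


Approach: apply the emitter equation with a lateral mass balance, q = Kd*h^x; Q = n*q; rate = Q/(n*spacing*width).
Step 1 — single emitter flow (q = Kd*h^x):
  q = 3.63 * 16.2^0.691 = 24.870 L/hr
Step 2 — total lateral flow: Q = 46 * 24.870 = 1144.0 L/hr
Step 3 — wetted area: A = 46 * 0.661 * 0.642 = 19.521 m^2
Step 4 — application rate: Q/A = 1144.0/19.521 = 58.6 mm/hr
Therefore the application rate along the lateral = 58.6 mm/hr.


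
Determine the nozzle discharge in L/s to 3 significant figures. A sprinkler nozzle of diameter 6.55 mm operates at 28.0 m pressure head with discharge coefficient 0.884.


Approach: apply the orifice equation, Q = Cd*A*sqrt(2*g*h), A = pi*(d/2)^2.
A = pi*(6.55e-3/2)^2 = 3.3696e-05 m^2
Q = 0.884 * 3.3696e-05 * sqrt(2*9.81*28.0) * 1000 = 0.698 L/s
Therefore the nozzle discharge = 0.698 L/s.


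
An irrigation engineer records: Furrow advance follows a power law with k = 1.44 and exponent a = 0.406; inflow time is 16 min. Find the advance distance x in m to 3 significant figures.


Approach: apply the power-law advance function, x = k*t^a.
x = 1.44 * 16^0.406 = 4.44 m
Therefore the advance distance x = 4.44 m.


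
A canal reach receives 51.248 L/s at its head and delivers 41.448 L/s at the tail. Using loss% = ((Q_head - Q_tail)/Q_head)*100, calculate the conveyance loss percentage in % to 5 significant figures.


loss = ((51.248 - 41.448)/51.248)*100 = 19.123 %
Therefore the conveyance loss percentage = 19.123 %.


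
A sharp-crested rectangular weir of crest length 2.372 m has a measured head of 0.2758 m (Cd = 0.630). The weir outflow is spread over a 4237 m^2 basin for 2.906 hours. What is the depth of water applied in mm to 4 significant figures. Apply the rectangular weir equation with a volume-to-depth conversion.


Approach: apply the rectangular weir equation with a volume-to-depth conversion, Q = (2/3)*Cd*L*sqrt(2g)*H^1.5; d = Q*t/A * 1000.
Step 1 — weir discharge:
  Q = (2/3)*0.630*2.372*sqrt(2*9.81)*0.2758^1.5 = 0.639153 m^3/s
Step 2 — volume: V = 0.639153 * 2.906*3600 = 6686.56 m^3
Step 3 — depth: d = V/A * 1000 = 6686.56/4237 * 1000 = 1578 mm
Therefore the depth of water applied = 1578 mm.


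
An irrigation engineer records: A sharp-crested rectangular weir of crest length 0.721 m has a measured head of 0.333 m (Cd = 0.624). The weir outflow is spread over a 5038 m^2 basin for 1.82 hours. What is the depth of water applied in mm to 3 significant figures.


Approach: apply the rectangular weir equation with a volume-to-depth conversion, Q = (2/3)*Cd*L*sqrt(2g)*H^1.5; d = Q*t/A * 1000.
Step 1 — weir discharge:
  Q = (2/3)*0.624*0.721*sqrt(2*9.81)*0.333^1.5 = 0.25530 m^3/s
Step 2 — volume: V = 0.25530 * 1.82*3600 = 1672.7 m^3
Step 3 — depth: d = V/A * 1000 = 1672.7/5038 * 1000 = 332 mm
Therefore the depth of water applied = 332 mm.


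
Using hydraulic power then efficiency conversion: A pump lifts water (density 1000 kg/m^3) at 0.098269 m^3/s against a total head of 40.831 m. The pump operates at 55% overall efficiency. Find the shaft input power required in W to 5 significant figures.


Approach: apply hydraulic power then efficiency conversion, P = rho*g*Q*H; P_in = P/eta.
Step 1 — hydraulic power (P = rho*g*Q*H):
  P = 1000 * 9.81 * 0.098269 * 40.831 = 39361.86 W
Step 2 — input power: P_in = P/eta = 39361.86 / 0.55 = 71567 W
Therefore the shaft input power required = 71567 W.


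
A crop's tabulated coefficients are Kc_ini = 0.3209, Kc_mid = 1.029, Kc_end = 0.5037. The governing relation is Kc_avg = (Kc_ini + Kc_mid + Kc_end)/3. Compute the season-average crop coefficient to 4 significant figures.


Kc_avg = (0.3209 + 1.029 + 0.5037)/3 = 0.6179
Therefore the season-average crop coefficient = 0.6179.


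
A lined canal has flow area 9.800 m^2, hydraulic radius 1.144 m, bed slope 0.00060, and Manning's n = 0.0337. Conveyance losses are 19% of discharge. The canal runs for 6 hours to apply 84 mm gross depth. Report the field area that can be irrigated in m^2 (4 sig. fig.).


Approach: apply Manning's equation with a conveyance and depth budget, Q = (1/n)*A*R^(2/3)*S^(1/2); Q_field = Q*(1-loss); Area = Q_field*t/(d/1000).
Step 1 — canal discharge (Manning's equation):
  Q = (1/0.0337) * 9.800 * 1.144^(2/3) * 0.00060^(1/2) = 7.79153 m^3/s
Step 2 — delivered flow: Q_field = 7.79153*(1 - 19/100) = 6.31114 m^3/s
Step 3 — volume delivered: V = 6.31114 * 6*3600 = 136321 m^3
Step 4 — area served: A = V / (depth/1000) = 136321 / 0.084 = 1623000 m^2
Therefore the field area that can be irrigated = 1623000 m^2.


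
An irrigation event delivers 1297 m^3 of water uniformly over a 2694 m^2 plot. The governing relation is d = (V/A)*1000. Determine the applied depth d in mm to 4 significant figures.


d = (1297 / 2694) * 1000 = 481.4 mm
Therefore the applied depth d = 481.4 mm.


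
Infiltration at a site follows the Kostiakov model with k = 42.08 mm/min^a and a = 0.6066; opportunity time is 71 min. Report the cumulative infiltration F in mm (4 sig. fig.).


Approach: apply the Kostiakov infiltration equation, F = k*t^a.
F = 42.08 * 71^0.6066 = 558.5 mm
Therefore the cumulative infiltration F = 558.5 mm.


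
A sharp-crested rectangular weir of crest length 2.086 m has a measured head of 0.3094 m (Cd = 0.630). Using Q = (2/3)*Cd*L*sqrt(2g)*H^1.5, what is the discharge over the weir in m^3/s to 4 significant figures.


Q = (2/3)*0.630*2.086*sqrt(2*9.81)*0.3094^1.5 = 0.6679 m^3/s
Therefore the discharge over the weir = 0.6679 m^3/s.


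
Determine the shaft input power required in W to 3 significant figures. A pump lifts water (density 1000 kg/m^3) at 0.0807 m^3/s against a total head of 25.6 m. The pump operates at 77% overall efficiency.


Approach: apply hydraulic power then efficiency conversion, P = rho*g*Q*H; P_in = P/eta.
Step 1 — hydraulic power (P = rho*g*Q*H):
  P = 1000 * 9.81 * 0.0807 * 25.6 = 20267 W
Step 2 — input power: P_in = P/eta = 20267 / 0.77 = 26300 W
Therefore the shaft input power required = 26300 W.


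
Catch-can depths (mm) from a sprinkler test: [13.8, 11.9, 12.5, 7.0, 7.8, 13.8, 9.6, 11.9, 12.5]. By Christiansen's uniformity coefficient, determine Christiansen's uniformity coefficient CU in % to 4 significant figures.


Approach: apply Christiansen's uniformity coefficient, CU = (1 - mean_abs_deviation/mean)*100.
mean = 11.2000 mm
mean |d_i - mean| = 2.04444 mm
CU = (1 - 2.04444/11.2000)*100 = 81.75 %
Therefore Christiansen's uniformity coefficient CU = 81.75 %.


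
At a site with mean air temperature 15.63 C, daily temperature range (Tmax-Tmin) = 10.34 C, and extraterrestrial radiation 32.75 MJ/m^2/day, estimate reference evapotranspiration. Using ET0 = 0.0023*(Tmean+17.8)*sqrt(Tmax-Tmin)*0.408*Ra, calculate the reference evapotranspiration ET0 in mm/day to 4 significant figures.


ET0 = 0.0023*(15.63+17.8)*sqrt(10.34)*0.408*32.75 = 3.304 mm/day
Therefore the reference evapotranspiration ET0 = 3.304 mm/day.


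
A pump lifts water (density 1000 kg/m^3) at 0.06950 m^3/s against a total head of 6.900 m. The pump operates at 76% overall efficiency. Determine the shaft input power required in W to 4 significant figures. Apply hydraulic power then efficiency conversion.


Approach: apply hydraulic power then efficiency conversion, P = rho*g*Q*H; P_in = P/eta.
Step 1 — hydraulic power (P = rho*g*Q*H):
  P = 1000 * 9.81 * 0.06950 * 6.900 = 4704.39 W
Step 2 — input power: P_in = P/eta = 4704.39 / 0.76 = 6190 W
Therefore the shaft input power required = 6190 W.


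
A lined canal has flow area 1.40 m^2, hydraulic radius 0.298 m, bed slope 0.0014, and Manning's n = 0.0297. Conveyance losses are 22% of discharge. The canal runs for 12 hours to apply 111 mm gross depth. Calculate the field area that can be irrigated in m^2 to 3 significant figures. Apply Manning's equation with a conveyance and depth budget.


Approach: apply Manning's equation with a conveyance and depth budget, Q = (1/n)*A*R^(2/3)*S^(1/2); Q_field = Q*(1-loss); Area = Q_field*t/(d/1000).
Step 1 — canal discharge (Manning's equation):
  Q = (1/0.0297) * 1.40 * 0.298^(2/3) * 0.0014^(1/2) = 0.78689 m^3/s
Step 2 — delivered flow: Q_field = 0.78689*(1 - 22/100) = 0.61377 m^3/s
Step 3 — volume delivered: V = 0.61377 * 12*3600 = 26515 m^3
Step 4 — area served: A = V / (depth/1000) = 26515 / 0.111 = 239000 m^2
Therefore the field area that can be irrigated = 239000 m^2.


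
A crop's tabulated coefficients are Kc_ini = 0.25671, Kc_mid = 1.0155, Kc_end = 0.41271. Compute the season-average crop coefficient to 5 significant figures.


Approach: apply a simple seasonal average, Kc_avg = (Kc_ini + Kc_mid + Kc_end)/3.
Kc_avg = (0.25671 + 1.0155 + 0.41271)/3 = 0.56164
Therefore the season-average crop coefficient = 0.56164.


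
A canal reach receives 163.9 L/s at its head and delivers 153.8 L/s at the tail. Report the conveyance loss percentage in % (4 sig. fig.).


Approach: apply the conveyance loss ratio, loss% = ((Q_head - Q_tail)/Q_head)*100.
loss = ((163.9 - 153.8)/163.9)*100 = 6.162 %
Therefore the conveyance loss percentage = 6.162 %.


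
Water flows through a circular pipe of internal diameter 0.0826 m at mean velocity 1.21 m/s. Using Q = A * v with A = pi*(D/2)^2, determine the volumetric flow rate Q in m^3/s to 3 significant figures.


A = pi*(0.0826/2)^2 = 0.0053586 m^2
Q = 0.0053586 * 1.21 = 0.00648 m^3/s
Therefore the volumetric flow rate Q = 0.00648 m^3/s.


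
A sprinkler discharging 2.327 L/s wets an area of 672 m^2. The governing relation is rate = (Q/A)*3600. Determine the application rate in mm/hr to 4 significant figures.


rate = (2.327 / 672) * 3600 = 12.47 mm/hr
Therefore the application rate = 12.47 mm/hr.


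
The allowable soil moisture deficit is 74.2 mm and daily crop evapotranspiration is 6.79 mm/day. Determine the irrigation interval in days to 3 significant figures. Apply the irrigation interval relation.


Approach: apply the irrigation interval relation, interval = SMD / ETc.
interval = 74.2 / 6.79 = 10.9 days
Therefore the irrigation interval = 10.9 days.


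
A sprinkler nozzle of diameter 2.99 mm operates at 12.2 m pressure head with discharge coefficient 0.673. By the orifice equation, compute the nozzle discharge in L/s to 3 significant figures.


Approach: apply the orifice equation, Q = Cd*A*sqrt(2*g*h), A = pi*(d/2)^2.
A = pi*(2.99e-3/2)^2 = 7.0215e-06 m^2
Q = 0.673 * 7.0215e-06 * sqrt(2*9.81*12.2) * 1000 = 0.0731 L/s
Therefore the nozzle discharge = 0.0731 L/s.


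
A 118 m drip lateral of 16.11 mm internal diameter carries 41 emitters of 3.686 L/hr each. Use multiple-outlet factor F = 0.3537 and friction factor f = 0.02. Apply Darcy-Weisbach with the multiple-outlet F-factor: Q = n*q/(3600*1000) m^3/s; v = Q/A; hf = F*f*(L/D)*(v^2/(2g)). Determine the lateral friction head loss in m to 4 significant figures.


Q = 41*3.686/(3600*1000) = 4.19794e-05 m^3/s
A = pi*(16.11e-3/2)^2 = 2.03836e-04 m^2, so v = Q/A = 0.205947 m/s
hf = 0.3537*0.02*(118/0.01611)*(0.205947^2/(2*9.81)) = 0.1120 m
Therefore the lateral friction head loss = 0.1120 m.


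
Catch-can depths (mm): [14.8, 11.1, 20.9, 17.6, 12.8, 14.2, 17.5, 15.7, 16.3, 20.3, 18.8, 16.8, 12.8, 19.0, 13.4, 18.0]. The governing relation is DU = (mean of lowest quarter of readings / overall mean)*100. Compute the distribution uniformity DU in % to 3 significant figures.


sorted lowest 4 of 16: [11.1, 12.8, 12.8, 13.4] -> mean = 12.525 mm
overall mean = 16.250 mm
DU = (12.525/16.250)*100 = 77.1 %
Therefore the distribution uniformity DU = 77.1 %.


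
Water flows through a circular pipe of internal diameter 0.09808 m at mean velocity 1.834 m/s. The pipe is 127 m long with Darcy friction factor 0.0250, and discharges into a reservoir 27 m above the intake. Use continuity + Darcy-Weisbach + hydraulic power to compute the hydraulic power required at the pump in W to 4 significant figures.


Approach: apply continuity + Darcy-Weisbach + hydraulic power, Q = A*v; hf = f*(L/D)*(v^2/(2g)); H = static + hf; P = rho*g*Q*H.
Step 1 — flow rate (continuity, Q = A*v):
  A = pi*(0.09808/2)^2 = 0.00755528 m^2
  Q = 0.00755528 * 1.834 = 0.0138564 m^3/s
Step 2 — friction head loss (Darcy-Weisbach):
  hf = 0.0250 * (127/0.09808) * (1.834^2 / (2*9.81))
  hf = 5.54962 m
Step 3 — total head: H = 27 + 5.54962 = 32.5496 m
Step 4 — hydraulic power (P = rho*g*Q*H):
  P = 1000 * 9.81 * 0.0138564 * 32.5496 = 4425 W
Therefore the hydraulic power required at the pump = 4425 W.


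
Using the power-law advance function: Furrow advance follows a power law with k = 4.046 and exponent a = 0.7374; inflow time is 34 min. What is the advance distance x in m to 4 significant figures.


Approach: apply the power-law advance function, x = k*t^a.
x = 4.046 * 34^0.7374 = 54.49 m
Therefore the advance distance x = 54.49 m.


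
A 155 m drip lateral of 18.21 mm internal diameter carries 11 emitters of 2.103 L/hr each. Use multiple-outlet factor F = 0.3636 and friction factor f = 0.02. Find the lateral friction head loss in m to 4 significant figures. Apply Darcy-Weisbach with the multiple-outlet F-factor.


Approach: apply Darcy-Weisbach with the multiple-outlet F-factor, Q = n*q/(3600*1000) m^3/s; v = Q/A; hf = F*f*(L/D)*(v^2/(2g)).
Q = 11*2.103/(3600*1000) = 6.42583e-06 m^3/s
A = pi*(18.21e-3/2)^2 = 2.60441e-04 m^2, so v = Q/A = 0.0246729 m/s
hf = 0.3636*0.02*(155/0.01821)*(0.0246729^2/(2*9.81)) = 0.001921 m
Therefore the lateral friction head loss = 0.001921 m.


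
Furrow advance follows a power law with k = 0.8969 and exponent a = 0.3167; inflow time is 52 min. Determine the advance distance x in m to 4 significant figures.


Approach: apply the power-law advance function, x = k*t^a.
x = 0.8969 * 52^0.3167 = 3.135 m
Therefore the advance distance x = 3.135 m.


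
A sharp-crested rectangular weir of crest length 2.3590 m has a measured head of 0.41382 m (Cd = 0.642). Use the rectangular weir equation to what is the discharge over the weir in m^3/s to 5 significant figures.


Approach: apply the rectangular weir equation, Q = (2/3)*Cd*L*sqrt(2g)*H^1.5.
Q = (2/3)*0.642*2.3590*sqrt(2*9.81)*0.41382^1.5 = 1.1905 m^3/s
Therefore the discharge over the weir = 1.1905 m^3/s.


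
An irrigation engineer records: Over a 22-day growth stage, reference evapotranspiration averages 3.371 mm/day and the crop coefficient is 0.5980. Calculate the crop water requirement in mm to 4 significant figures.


Approach: apply the crop water requirement relation, CWR = ET0 * Kc * days.
CWR = 3.371 * 0.5980 * 22 = 44.35 mm
Therefore the crop water requirement = 44.35 mm.


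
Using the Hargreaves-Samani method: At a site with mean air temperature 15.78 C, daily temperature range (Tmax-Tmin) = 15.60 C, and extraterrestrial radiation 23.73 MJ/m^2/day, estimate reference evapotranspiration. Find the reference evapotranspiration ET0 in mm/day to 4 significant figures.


Approach: apply the Hargreaves-Samani method, ET0 = 0.0023*(Tmean+17.8)*sqrt(Tmax-Tmin)*0.408*Ra.
ET0 = 0.0023*(15.78+17.8)*sqrt(15.60)*0.408*23.73 = 2.953 mm/day
Therefore the reference evapotranspiration ET0 = 2.953 mm/day.


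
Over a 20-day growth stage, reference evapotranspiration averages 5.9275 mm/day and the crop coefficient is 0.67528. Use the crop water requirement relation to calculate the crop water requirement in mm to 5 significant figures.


Approach: apply the crop water requirement relation, CWR = ET0 * Kc * days.
CWR = 5.9275 * 0.67528 * 20 = 80.054 mm
Therefore the crop water requirement = 80.054 mm.


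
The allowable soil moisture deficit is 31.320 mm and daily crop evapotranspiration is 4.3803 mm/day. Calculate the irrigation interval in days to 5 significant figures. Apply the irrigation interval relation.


Approach: apply the irrigation interval relation, interval = SMD / ETc.
interval = 31.320 / 4.3803 = 7.1502 days
Therefore the irrigation interval = 7.1502 days.


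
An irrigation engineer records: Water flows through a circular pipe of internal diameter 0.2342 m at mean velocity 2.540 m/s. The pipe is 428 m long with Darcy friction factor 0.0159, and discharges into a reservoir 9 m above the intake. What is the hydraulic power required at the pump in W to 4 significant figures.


Approach: apply continuity + Darcy-Weisbach + hydraulic power, Q = A*v; hf = f*(L/D)*(v^2/(2g)); H = static + hf; P = rho*g*Q*H.
Step 1 — flow rate (continuity, Q = A*v):
  A = pi*(0.2342/2)^2 = 0.0430788 m^2
  Q = 0.0430788 * 2.540 = 0.109420 m^3/s
Step 2 — friction head loss (Darcy-Weisbach):
  hf = 0.0159 * (428/0.2342) * (2.540^2 / (2*9.81))
  hf = 9.55482 m
Step 3 — total head: H = 9 + 9.55482 = 18.5548 m
Step 4 — hydraulic power (P = rho*g*Q*H):
  P = 1000 * 9.81 * 0.109420 * 18.5548 = 19920 W
Therefore the hydraulic power required at the pump = 19920 W.


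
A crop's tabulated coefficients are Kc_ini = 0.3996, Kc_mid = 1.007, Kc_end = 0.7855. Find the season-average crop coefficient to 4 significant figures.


Approach: apply a simple seasonal average, Kc_avg = (Kc_ini + Kc_mid + Kc_end)/3.
Kc_avg = (0.3996 + 1.007 + 0.7855)/3 = 0.7307
Therefore the season-average crop coefficient = 0.7307.


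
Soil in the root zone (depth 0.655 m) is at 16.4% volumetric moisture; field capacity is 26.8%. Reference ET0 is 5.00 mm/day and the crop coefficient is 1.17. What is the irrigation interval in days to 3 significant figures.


Approach: apply soil-water budget scheduling, SMD = (FC-theta)/100*depth*1000; ETc = ET0*Kc; interval = SMD/ETc.
Step 1 — soil moisture deficit:
  SMD = (26.8 - 16.4)/100 * 0.655 * 1000 = 68.120 mm
Step 2 — daily crop ET (ETc = ET0*Kc):
  ETc = 5.00 * 1.17 = 5.8500 mm/day
Step 3 — irrigation interval (SMD/ETc):
  interval = 68.120 / 5.8500 = 11.6 days
Therefore the irrigation interval = 11.6 days.


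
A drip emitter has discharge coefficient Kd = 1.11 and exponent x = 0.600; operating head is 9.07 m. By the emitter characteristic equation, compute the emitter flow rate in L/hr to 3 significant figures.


Approach: apply the emitter characteristic equation, q = Kd * h^x.
q = 1.11 * 9.07^0.600 = 4.17 L/hr
Therefore the emitter flow rate = 4.17 L/hr.


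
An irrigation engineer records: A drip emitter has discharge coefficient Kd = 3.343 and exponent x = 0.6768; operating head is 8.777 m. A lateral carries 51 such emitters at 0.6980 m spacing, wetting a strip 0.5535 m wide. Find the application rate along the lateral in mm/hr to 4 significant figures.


Approach: apply the emitter equation with a lateral mass balance, q = Kd*h^x; Q = n*q; rate = Q/(n*spacing*width).
Step 1 — single emitter flow (q = Kd*h^x):
  q = 3.343 * 8.777^0.6768 = 14.5410 L/hr
Step 2 — total lateral flow: Q = 51 * 14.5410 = 741.589 L/hr
Step 3 — wetted area: A = 51 * 0.6980 * 0.5535 = 19.7035 m^2
Step 4 — application rate: Q/A = 741.589/19.7035 = 37.64 mm/hr
Therefore the application rate along the lateral = 37.64 mm/hr.


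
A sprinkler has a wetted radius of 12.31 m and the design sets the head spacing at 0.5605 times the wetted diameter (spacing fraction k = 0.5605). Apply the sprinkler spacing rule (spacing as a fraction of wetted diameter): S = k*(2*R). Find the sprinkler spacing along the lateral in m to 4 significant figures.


S = 0.5605 * (2 * 12.31) = 13.80 m
Therefore the sprinkler spacing along the lateral = 13.80 m.


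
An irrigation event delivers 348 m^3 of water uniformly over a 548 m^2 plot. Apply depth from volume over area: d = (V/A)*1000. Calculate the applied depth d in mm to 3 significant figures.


d = (348 / 548) * 1000 = 635 mm
Therefore the applied depth d = 635 mm.


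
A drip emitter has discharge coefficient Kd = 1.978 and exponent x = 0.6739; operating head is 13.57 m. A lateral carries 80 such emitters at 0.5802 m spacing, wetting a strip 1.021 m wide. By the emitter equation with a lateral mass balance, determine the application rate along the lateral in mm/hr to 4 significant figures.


Approach: apply the emitter equation with a lateral mass balance, q = Kd*h^x; Q = n*q; rate = Q/(n*spacing*width).
Step 1 — single emitter flow (q = Kd*h^x):
  q = 1.978 * 13.57^0.6739 = 11.4676 L/hr
Step 2 — total lateral flow: Q = 80 * 11.4676 = 917.407 L/hr
Step 3 — wetted area: A = 80 * 0.5802 * 1.021 = 47.3907 m^2
Step 4 — application rate: Q/A = 917.407/47.3907 = 19.36 mm/hr
Therefore the application rate along the lateral = 19.36 mm/hr.
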